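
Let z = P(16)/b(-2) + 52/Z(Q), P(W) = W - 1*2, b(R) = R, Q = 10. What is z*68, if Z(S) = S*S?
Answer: -11016/25 ≈ -440.64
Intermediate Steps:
P(W) = -2 + W (P(W) = W - 2 = -2 + W)
Z(S) = S²
z = -162/25 (z = (-2 + 16)/(-2) + 52/(10²) = 14*(-½) + 52/100 = -7 + 52*(1/100) = -7 + 13/25 = -162/25 ≈ -6.4800)
z*68 = -162/25*68 = -11016/25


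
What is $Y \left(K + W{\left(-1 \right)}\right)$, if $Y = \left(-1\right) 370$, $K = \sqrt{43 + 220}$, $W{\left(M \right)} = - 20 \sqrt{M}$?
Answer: $- 370 \sqrt{263} + 7400 i \approx -6000.4 + 7400.0 i$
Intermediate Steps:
$K = \sqrt{263} \approx 16.217$
$Y = -370$
$Y \left(K + W{\left(-1 \right)}\right) = - 370 \left(\sqrt{263} - 20 \sqrt{-1}\right) = - 370 \left(\sqrt{263} - 20 i\right) = - 370 \sqrt{263} + 7400 i$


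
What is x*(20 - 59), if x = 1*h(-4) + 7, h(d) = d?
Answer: -117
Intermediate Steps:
x = 3 (x = 1*(-4) + 7 = -4 + 7 = 3)
x*(20 - 59) = 3*(20 - 59) = 3*(-39) = -117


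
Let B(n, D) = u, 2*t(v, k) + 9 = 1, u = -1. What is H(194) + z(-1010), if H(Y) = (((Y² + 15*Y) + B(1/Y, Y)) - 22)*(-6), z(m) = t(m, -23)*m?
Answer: -239098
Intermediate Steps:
t(v, k) = -4 (t(v, k) = -9/2 + (½)*1 = -9/2 + ½ = -4)
B(n, D) = -1
z(m) = -4*m
H(Y) = 138 - 90*Y - 6*Y² (H(Y) = (((Y² + 15*Y) - 1) - 22)*(-6) = ((-1 + Y² + 15*Y) - 22)*(-6) = (-23 + Y² + 15*Y)*(-6) = 138 - 90*Y - 6*Y²)
H(194) + z(-1010) = (138 - 90*194 - 6*194²) - 4*(-1010) = (138 - 17460 - 6*37636) + 4040 = (138 - 17460 - 225816) + 4040 = -243138 + 4040 = -239098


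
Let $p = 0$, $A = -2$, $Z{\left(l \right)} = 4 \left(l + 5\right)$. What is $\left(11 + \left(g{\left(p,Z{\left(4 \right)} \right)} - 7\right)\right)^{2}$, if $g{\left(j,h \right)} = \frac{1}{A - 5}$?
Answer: $\frac{729}{49} \approx 14.878$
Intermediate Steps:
$Z{\left(l \right)} = 20 + 4 l$ ($Z{\left(l \right)} = 4 \left(5 + l\right) = 20 + 4 l$)
$g{\left(j,h \right)} = - \frac{1}{7}$ ($g{\left(j,h \right)} = \frac{1}{-2 - 5} = \frac{1}{-7} = - \frac{1}{7}$)
$\left(11 + \left(g{\left(p,Z{\left(4 \right)} \right)} - 7\right)\right)^{2} = \left(11 - \frac{50}{7}\right)^{2} = \left(\frac{27}{7}\right)^{2} = \frac{729}{49}$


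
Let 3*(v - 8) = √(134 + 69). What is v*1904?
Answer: 15232 + 1904*√203/3 ≈ 24275.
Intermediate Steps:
v = 8 + √203/3 (v = 8 + √(134 + 69)/3 = 8 + √203/3 ≈ 12.749)
v*1904 = (8 + √203/3)*1904 = 15232 + 1904*√203/3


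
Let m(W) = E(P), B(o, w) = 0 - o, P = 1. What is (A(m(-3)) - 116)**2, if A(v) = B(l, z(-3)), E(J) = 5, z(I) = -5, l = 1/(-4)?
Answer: 214369/16 ≈ 13398.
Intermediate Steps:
l = -1/4 ≈ -0.25000
B(o, w) = -o
m(W) = 5
A(v) = 1/4 (A(v) = -1*(-1/4) = 1/4)
(A(m(-3)) - 116)**2 = (1/4 - 116)**2 = (-463/4)**2 = 214369/16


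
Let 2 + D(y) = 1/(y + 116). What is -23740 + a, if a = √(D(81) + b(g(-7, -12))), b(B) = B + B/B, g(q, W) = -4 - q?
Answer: -23740 + √77815/197 ≈ -23739.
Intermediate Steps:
D(y) = -2 + 1/(116 + y) (D(y) = -2 + 1/(y + 116) = -2 + 1/(116 + y))
b(B) = 1 + B (b(B) = B + 1 = 1 + B)
a = √77815/197 (a = √((-231 - 2*81)/(116 + 81) + (1 + (-4 - 1*(-7)))) = √((-231 - 162)/197 + (1 + (-4 + 7))) = √((1/197)*(-393) + (1 + 3)) = √(-393/197 + 4) = √(395/197) = √77815/197 ≈ 1.4160)
-23740 + a = -23740 + √77815/197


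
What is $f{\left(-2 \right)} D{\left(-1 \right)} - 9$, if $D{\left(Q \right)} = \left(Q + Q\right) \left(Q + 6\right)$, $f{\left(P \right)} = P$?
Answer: $11$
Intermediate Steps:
$D{\left(Q \right)} = 2 Q \left(6 + Q\right)$
$f{\left(-2 \right)} D{\left(-1 \right)} - 9 = - 2 \cdot 2 \left(-1\right) \left(6 - 1\right) - 9 = - 2 \cdot 2 \left(-1\right) 5 - 9 = \left(-2\right) \left(-10\right) - 9 = 20 - 9 = 11$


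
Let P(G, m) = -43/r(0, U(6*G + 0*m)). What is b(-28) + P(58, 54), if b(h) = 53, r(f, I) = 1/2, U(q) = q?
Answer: -33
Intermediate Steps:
r(f, I) = 1/2
P(G, m) = -86 (P(G, m) = -43/1/2 = -43*2 = -86)
b(-28) + P(58, 54) = 53 - 86 = -33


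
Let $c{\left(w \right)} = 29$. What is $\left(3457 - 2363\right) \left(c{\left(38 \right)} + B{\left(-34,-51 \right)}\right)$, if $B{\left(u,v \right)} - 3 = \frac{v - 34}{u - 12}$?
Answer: $\frac{851679}{23} \approx 37030.0$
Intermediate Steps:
$B{\left(u,v \right)} = 3 + \frac{-34 + v}{-12 + u}$ ($B{\left(u,v \right)} = 3 + \frac{v - 34}{u - 12} = 3 + \frac{-34 + v}{-12 + u}$)
$\left(3457 - 2363\right) \left(c{\left(38 \right)} + B{\left(-34,-51 \right)}\right) = \left(3457 - 2363\right) \left(29 + \frac{-70 - 51 + 3 \left(-34\right)}{-12 - 34}\right) = 1094 \left(29 + \frac{-70 - 51 - 102}{-46}\right) = 1094 \left(29 - - \frac{223}{46}\right) = 1094 \left(29 + \frac{223}{46}\right) = 1094 \cdot \frac{1557}{46} = \frac{851679}{23}$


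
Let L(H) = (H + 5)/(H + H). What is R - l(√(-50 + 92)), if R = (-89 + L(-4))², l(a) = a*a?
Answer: 505681/64 ≈ 7901.3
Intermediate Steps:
l(a) = a²
L(H) = (5 + H)/(2*H) (L(H) = (5 + H)/((2*H)) = (5 + H)*(1/(2*H)) = (5 + H)/(2*H))
R = 508369/64 (R = (-89 + (½)*(5 - 4)/(-4))² = (-89 + (½)*(-¼)*1)² = (-89 - ⅛)² = (-713/8)² = 508369/64 ≈ 7943.3)
R - l(√(-50 + 92)) = 508369/64 - (√(-50 + 92))² = 508369/64 - (√42)² = 508369/64 - 1*42 = 508369/64 - 42 = 505681/64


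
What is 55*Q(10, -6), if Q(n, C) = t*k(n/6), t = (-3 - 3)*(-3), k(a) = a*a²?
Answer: 13750/3 ≈ 4583.3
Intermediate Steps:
k(a) = a³
t = 18 (t = -6*(-3) = 18)
Q(n, C) = n³/12 (Q(n, C) = 18*(n/6)³ = 18*(n³/216) = n³/12)
55*Q(10, -6) = 55*((1/12)*10³) = 55*((1/12)*1000) = 55*(250/3) = 13750/3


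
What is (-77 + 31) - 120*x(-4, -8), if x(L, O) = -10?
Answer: 1154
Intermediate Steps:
(-77 + 31) - 120*x(-4, -8) = (-77 + 31) - 120*(-10) = -46 + 1200 = 1154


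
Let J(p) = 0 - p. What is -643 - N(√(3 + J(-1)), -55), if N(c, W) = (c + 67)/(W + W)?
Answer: -70661/110 ≈ -642.37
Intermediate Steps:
J(p) = -p
N(c, W) = (67 + c)/(2*W) (N(c, W) = (67 + c)/((2*W)) = (67 + c)*(1/(2*W)) = (67 + c)/(2*W))
-643 - N(√(3 + J(-1)), -55) = -643 - (67 + √(3 - 1*(-1)))/(2*(-55)) = -643 - (-1)*(67 + √(3 + 1))/(2*55) = -643 - (-1)*(67 + √4)/(2*55) = -643 - (-1)*(67 + 2)/(2*55) = -643 - (-1)*69/(2*55) = -643 - 1*(-69/110) = -643 + 69/110 = -70661/110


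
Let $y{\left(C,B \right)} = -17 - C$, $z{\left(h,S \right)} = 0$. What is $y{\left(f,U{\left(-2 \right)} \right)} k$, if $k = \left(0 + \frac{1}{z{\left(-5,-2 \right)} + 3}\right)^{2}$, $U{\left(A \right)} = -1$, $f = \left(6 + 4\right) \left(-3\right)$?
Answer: $\frac{13}{9} \approx 1.4444$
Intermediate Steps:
$f = -30$ ($f = 10 \left(-3\right) = -30$)
$k = \frac{1}{9}$ ($k = \left(0 + \frac{1}{0 + 3}\right)^{2} = \left(0 + \frac{1}{3}\right)^{2} = \left(\frac{1}{3}\right)^{2} = \frac{1}{9} \approx 0.11111$)
$y{\left(f,U{\left(-2 \right)} \right)} k = \left(-17 - -30\right) \frac{1}{9} = \left(-17 + 30\right) \frac{1}{9} = 13 \cdot \frac{1}{9} = \frac{13}{9}$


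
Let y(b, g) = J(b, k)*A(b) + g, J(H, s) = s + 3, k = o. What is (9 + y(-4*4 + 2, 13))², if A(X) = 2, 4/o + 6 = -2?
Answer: 729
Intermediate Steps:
o = -½ (o = 4/(-6 - 2) = 4/(-8) = 4*(-⅛) = -½ ≈ -0.50000)
k = -½ ≈ -0.50000
J(H, s) = 3 + s
y(b, g) = 5 + g (y(b, g) = (3 - ½)*2 + g = (5/2)*2 + g = 5 + g)
(9 + y(-4*4 + 2, 13))² = (9 + (5 + 13))² = (9 + 18)² = 27² = 729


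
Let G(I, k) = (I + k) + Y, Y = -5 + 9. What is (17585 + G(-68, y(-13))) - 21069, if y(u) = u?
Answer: -3561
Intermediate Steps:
Y = 4
G(I, k) = 4 + I + k (G(I, k) = (I + k) + 4 = 4 + I + k)
(17585 + G(-68, y(-13))) - 21069 = (17585 + (4 - 68 - 13)) - 21069 = (17585 - 77) - 21069 = 17508 - 21069 = -3561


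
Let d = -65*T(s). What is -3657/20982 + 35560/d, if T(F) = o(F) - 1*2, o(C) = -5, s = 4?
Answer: 41953/538 ≈ 77.979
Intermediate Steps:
T(F) = -7 (T(F) = -5 - 1*2 = -5 - 2 = -7)
d = 455 (d = -65*(-7) = 455)
-3657/20982 + 35560/d = -3657/20982 + 35560/455 = -3657*1/20982 + 35560*(1/455) = -1219/6994 + 1016/13 = 41953/538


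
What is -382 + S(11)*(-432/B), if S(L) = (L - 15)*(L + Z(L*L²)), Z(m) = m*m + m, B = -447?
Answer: -1021249046/149 ≈ -6.8540e+6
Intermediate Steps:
Z(m) = m + m² (Z(m) = m² + m = m + m²)
S(L) = (-15 + L)*(L + L³*(1 + L³)) (S(L) = (L - 15)*(L + (L*L²)*(1 + L*L²)) = (-15 + L)*(L + L³*(1 + L³)))
-382 + S(11)*(-432/B) = -382 + (11*(-15 + 11 + 11³ + 11⁶ - 15*11² - 15*11⁵))*(-432/(-447)) = -382 + (11*(-15 + 11 + 1331 + 1771561 - 15*121 - 15*161051))*(-432*(-1/447)) = -382 + (11*(-15 + 11 + 1331 + 1771561 - 1815 - 2415765))*(144/149) = -382 + (11*(-644692))*(144/149) = -382 - 7091612*144/149 = -382 - 1021192128/149 = -1021249046/149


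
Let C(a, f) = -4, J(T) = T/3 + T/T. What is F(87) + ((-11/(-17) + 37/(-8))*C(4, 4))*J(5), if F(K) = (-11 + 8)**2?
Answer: 2623/51 ≈ 51.431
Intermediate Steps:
J(T) = 1 + T/3 (J(T) = T*(1/3) + 1 = T/3 + 1 = 1 + T/3)
F(K) = 9 (F(K) = (-3)**2 = 9)
F(87) + ((-11/(-17) + 37/(-8))*C(4, 4))*J(5) = 9 + ((-11/(-17) + 37/(-8))*(-4))*(1 + (1/3)*5) = 9 + ((-11*(-1/17) + 37*(-1/8))*(-4))*(1 + 5/3) = 9 + ((11/17 - 37/8)*(-4))*(8/3) = 9 - 541/136*(-4)*(8/3) = 9 + (541/34)*(8/3) = 9 + 2164/51 = 2623/51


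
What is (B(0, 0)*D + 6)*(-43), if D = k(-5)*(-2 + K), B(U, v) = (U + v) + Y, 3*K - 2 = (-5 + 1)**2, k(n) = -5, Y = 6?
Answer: 4902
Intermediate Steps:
K = 6 (K = 2/3 + (-5 + 1)**2/3 = 2/3 + (1/3)*(-4)**2 = 2/3 + (1/3)*16 = 2/3 + 16/3 = 6)
B(U, v) = 6 + U + v (B(U, v) = (U + v) + 6 = 6 + U + v)
D = -20 (D = -5*(-2 + 6) = -5*4 = -20)
(B(0, 0)*D + 6)*(-43) = ((6 + 0 + 0)*(-20) + 6)*(-43) = (6*(-20) + 6)*(-43) = (-120 + 6)*(-43) = -114*(-43) = 4902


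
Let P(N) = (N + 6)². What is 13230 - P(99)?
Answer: 2205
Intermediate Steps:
P(N) = (6 + N)²
13230 - P(99) = 13230 - (6 + 99)² = 13230 - 1*105² = 13230 - 1*11025 = 13230 - 11025 = 2205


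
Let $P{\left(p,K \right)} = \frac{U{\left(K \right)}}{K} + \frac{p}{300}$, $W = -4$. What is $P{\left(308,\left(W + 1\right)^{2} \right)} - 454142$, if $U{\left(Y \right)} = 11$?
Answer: $- \frac{102181444}{225} \approx -4.5414 \cdot 10^{5}$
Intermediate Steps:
$P{\left(p,K \right)} = \frac{11}{K} + \frac{p}{300}$
$P{\left(308,\left(W + 1\right)^{2} \right)} - 454142 = \left(\frac{11}{\left(-4 + 1\right)^{2}} + \frac{1}{300} \cdot 308\right) - 454142 = \left(\frac{11}{\left(-3\right)^{2}} + \frac{77}{75}\right) - 454142 = \left(\frac{11}{9} + \frac{77}{75}\right) - 454142 = \frac{506}{225} - 454142 = - \frac{102181444}{225}$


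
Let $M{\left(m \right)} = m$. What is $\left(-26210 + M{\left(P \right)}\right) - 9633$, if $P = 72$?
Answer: $-35771$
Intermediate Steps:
$\left(-26210 + M{\left(P \right)}\right) - 9633 = \left(-26210 + 72\right) - 9633 = -26138 - 9633 = -35771$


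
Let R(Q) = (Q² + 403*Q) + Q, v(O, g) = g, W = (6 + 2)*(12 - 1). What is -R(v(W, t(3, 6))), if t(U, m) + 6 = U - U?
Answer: 2388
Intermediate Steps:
t(U, m) = -6 (t(U, m) = -6 + (U - U) = -6 + 0 = -6)
W = 88 (W = 8*11 = 88)
R(Q) = Q² + 404*Q
-R(v(W, t(3, 6))) = -(-6)*(404 - 6) = -(-6)*398 = -1*(-2388) = 2388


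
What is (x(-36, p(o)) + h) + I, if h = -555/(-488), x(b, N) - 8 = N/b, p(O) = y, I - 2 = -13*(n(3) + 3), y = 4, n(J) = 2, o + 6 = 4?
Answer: -237053/4392 ≈ -53.974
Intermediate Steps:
o = -2 (o = -6 + 4 = -2)
I = -63 (I = 2 - 13*(2 + 3) = 2 - 13*5 = 2 - 65 = -63)
p(O) = 4
x(b, N) = 8 + N/b
h = 555/488 (h = -555*(-1/488) = 555/488 ≈ 1.1373)
(x(-36, p(o)) + h) + I = ((8 + 4/(-36)) + 555/488) - 63 = ((8 + 4*(-1/36)) + 555/488) - 63 = ((8 - 1/9) + 555/488) - 63 = (71/9 + 555/488) - 63 = 39643/4392 - 63 = -237053/4392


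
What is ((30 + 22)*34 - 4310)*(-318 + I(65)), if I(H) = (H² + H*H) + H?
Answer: -20836774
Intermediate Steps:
I(H) = H + 2*H² (I(H) = (H² + H²) + H = 2*H² + H = H + 2*H²)
((30 + 22)*34 - 4310)*(-318 + I(65)) = ((30 + 22)*34 - 4310)*(-318 + 65*(1 + 2*65)) = (52*34 - 4310)*(-318 + 65*(1 + 130)) = (1768 - 4310)*(-318 + 65*131) = -2542*(-318 + 8515) = -2542*8197 = -20836774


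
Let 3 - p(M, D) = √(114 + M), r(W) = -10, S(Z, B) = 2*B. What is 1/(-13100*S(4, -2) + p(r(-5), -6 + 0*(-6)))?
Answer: 4031/211236485 + 2*√26/2746074305 ≈ 1.9087e-5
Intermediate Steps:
p(M, D) = 3 - √(114 + M)
1/(-13100*S(4, -2) + p(r(-5), -6 + 0*(-6))) = 1/(-26200*(-2) + (3 - √(114 - 10))) = 1/(-13100*(-4) + (3 - √104)) = 1/(52400 + (3 - 2*√26)) = 1/(52403 - 2*√26)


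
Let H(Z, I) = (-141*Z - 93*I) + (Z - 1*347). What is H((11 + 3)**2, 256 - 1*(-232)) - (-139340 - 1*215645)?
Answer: 281814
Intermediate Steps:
H(Z, I) = -347 - 140*Z - 93*I (H(Z, I) = (-141*Z - 93*I) + (Z - 347) = (-141*Z - 93*I) + (-347 + Z) = -347 - 140*Z - 93*I)
H((11 + 3)**2, 256 - 1*(-232)) - (-139340 - 1*215645) = (-347 - 140*(11 + 3)**2 - 93*(256 - 1*(-232))) - (-139340 - 1*215645) = (-347 - 140*14**2 - 93*(256 + 232)) - (-139340 - 215645) = (-347 - 140*196 - 93*488) - 1*(-354985) = (-347 - 27440 - 45384) + 354985 = -73171 + 354985 = 281814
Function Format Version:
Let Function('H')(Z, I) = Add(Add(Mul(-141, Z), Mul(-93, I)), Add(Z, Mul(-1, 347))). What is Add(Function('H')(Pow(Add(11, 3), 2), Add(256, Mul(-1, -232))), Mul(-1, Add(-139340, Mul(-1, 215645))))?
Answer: 281814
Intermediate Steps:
Function('H')(Z, I) = Add(-347, Mul(-140, Z), Mul(-93, I)) (Function('H')(Z, I) = Add(Add(Mul(-141, Z), Mul(-93, I)), Add(Z, -347)) = Add(Add(Mul(-141, Z), Mul(-93, I)), Add(-347, Z)) = Add(-347, Mul(-140, Z), Mul(-93, I)))
Add(Function('H')(Pow(Add(11, 3), 2), Add(256, Mul(-1, -232))), Mul(-1, Add(-139340, Mul(-1, 215645)))) = Add(Add(-347, Mul(-140, Pow(Add(11, 3), 2)), Mul(-93, Add(256, Mul(-1, -232)))), Mul(-1, Add(-139340, Mul(-1, 215645)))) = Add(Add(-347, Mul(-140, Pow(14, 2)), Mul(-93, Add(256, 232))), Mul(-1, Add(-139340, -215645))) = Add(Add(-347, Mul(-140, 196), Mul(-93, 488)), Mul(-1, -354985)) = Add(Add(-347, -27440, -45384), 354985) = Add(-73171, 354985) = 281814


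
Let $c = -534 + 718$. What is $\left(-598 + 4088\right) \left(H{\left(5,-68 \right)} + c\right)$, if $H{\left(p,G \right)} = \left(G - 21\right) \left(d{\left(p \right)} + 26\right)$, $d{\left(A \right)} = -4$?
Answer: $-6191260$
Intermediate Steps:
$H{\left(p,G \right)} = -462 + 22 G$ ($H{\left(p,G \right)} = \left(G - 21\right) \left(-4 + 26\right) = \left(-21 + G\right) 22 = -462 + 22 G$)
$c = 184$
$\left(-598 + 4088\right) \left(H{\left(5,-68 \right)} + c\right) = \left(-598 + 4088\right) \left(\left(-462 + 22 \left(-68\right)\right) + 184\right) = 3490 \left(\left(-462 - 1496\right) + 184\right) = 3490 \left(-1958 + 184\right) = 3490 \left(-1774\right) = -6191260$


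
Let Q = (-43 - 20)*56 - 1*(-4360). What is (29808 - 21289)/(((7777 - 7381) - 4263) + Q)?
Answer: -8519/3035 ≈ -2.8069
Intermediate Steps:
Q = 832 (Q = -63*56 + 4360 = -3528 + 4360 = 832)
(29808 - 21289)/(((7777 - 7381) - 4263) + Q) = (29808 - 21289)/(((7777 - 7381) - 4263) + 832) = 8519/((396 - 4263) + 832) = 8519/(-3867 + 832) = 8519/(-3035) = 8519*(-1/3035) = -8519/3035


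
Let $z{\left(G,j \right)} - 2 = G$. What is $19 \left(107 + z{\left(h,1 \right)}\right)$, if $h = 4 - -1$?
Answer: $2166$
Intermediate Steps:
$h = 5$ ($h = 4 + 1 = 5$)
$z{\left(G,j \right)} = 2 + G$
$19 \left(107 + z{\left(h,1 \right)}\right) = 19 \left(107 + \left(2 + 5\right)\right) = 19 \left(107 + 7\right) = 19 \cdot 114 = 2166$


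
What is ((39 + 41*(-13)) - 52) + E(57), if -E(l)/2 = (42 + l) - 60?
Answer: -624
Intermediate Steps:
E(l) = 36 - 2*l (E(l) = -2*((42 + l) - 60) = -2*(-18 + l) = 36 - 2*l)
((39 + 41*(-13)) - 52) + E(57) = ((39 + 41*(-13)) - 52) + (36 - 2*57) = ((39 - 533) - 52) + (36 - 114) = (-494 - 52) - 78 = -546 - 78 = -624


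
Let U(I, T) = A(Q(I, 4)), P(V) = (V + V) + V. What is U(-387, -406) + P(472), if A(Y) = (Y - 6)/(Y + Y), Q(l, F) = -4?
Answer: 5669/4 ≈ 1417.3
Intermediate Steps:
P(V) = 3*V (P(V) = 2*V + V = 3*V)
A(Y) = (-6 + Y)/(2*Y) (A(Y) = (-6 + Y)/((2*Y)) = (-6 + Y)*(1/(2*Y)) = (-6 + Y)/(2*Y))
U(I, T) = 5/4 (U(I, T) = (½)*(-6 - 4)/(-4) = (½)*(-¼)*(-10) = 5/4)
U(-387, -406) + P(472) = 5/4 + 3*472 = 5/4 + 1416 = 5669/4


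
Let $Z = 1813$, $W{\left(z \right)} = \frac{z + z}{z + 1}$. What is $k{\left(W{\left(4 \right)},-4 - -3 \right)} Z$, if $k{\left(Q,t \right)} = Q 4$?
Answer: $\frac{58016}{5} \approx 11603.0$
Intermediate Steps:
$W{\left(z \right)} = \frac{2 z}{1 + z}$
$k{\left(Q,t \right)} = 4 Q$
$k{\left(W{\left(4 \right)},-4 - -3 \right)} Z = 4 \cdot 2 \cdot 4 \frac{1}{1 + 4} \cdot 1813 = 4 \cdot 2 \cdot 4 \cdot \frac{1}{5} \cdot 1813 = 4 \cdot \frac{8}{5} \cdot 1813 = \frac{32}{5} \cdot 1813 = \frac{58016}{5}$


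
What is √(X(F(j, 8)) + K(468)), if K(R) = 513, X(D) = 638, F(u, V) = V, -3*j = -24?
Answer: √1151 ≈ 33.926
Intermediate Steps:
j = 8 (j = -⅓*(-24) = 8)
√(X(F(j, 8)) + K(468)) = √(638 + 513) = √1151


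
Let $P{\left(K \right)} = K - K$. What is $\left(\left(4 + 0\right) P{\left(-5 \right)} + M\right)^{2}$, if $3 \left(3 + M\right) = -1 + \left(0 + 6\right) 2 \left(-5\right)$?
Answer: $\frac{4900}{9} \approx 544.44$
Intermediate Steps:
$P{\left(K \right)} = 0$
$M = - \frac{70}{3}$ ($M = -3 + \frac{-1 + \left(0 + 6\right) 2 \left(-5\right)}{3} = -3 + \frac{-1 + 6 \cdot 2 \left(-5\right)}{3} = -3 + \frac{-1 + 12 \left(-5\right)}{3} = -3 + \frac{-1 - 60}{3} = -3 + \frac{1}{3} \left(-61\right) = -3 - \frac{61}{3} = - \frac{70}{3} \approx -23.333$)
$\left(\left(4 + 0\right) P{\left(-5 \right)} + M\right)^{2} = \left(\left(4 + 0\right) 0 - \frac{70}{3}\right)^{2} = \left(4 \cdot 0 - \frac{70}{3}\right)^{2} = \left(0 - \frac{70}{3}\right)^{2} = \left(- \frac{70}{3}\right)^{2} = \frac{4900}{9}$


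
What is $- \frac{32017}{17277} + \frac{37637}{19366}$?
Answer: $\frac{30213227}{334586382} \approx 0.0903$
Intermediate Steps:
$- \frac{32017}{17277} + \frac{37637}{19366} = \frac{30213227}{334586382}$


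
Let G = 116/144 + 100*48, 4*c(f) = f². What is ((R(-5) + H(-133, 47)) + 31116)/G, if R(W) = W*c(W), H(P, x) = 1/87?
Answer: 32452491/5012041 ≈ 6.4749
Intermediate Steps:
H(P, x) = 1/87
c(f) = f²/4
R(W) = W³/4 (R(W) = W*(W²/4) = W³/4)
G = 172829/36 (G = 116*(1/144) + 4800 = 29/36 + 4800 = 172829/36 ≈ 4800.8)
((R(-5) + H(-133, 47)) + 31116)/G = (((¼)*(-5)³ + 1/87) + 31116)/(172829/36) = (((¼)*(-125) + 1/87) + 31116)*(36/172829) = ((-125/4 + 1/87) + 31116)*(36/172829) = (-10871/348 + 31116)*(36/172829) = (10817497/348)*(36/172829) = 32452491/5012041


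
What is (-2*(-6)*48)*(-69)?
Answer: -39744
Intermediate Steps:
(-2*(-6)*48)*(-69) = (12*48)*(-69) = 576*(-69) = -39744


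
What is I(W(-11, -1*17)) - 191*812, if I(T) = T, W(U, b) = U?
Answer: -155103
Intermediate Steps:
I(W(-11, -1*17)) - 191*812 = -11 - 191*812 = -11 - 1*155092 = -11 - 155092 = -155103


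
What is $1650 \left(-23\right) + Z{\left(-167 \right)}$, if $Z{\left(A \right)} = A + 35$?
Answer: $-38082$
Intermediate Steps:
$Z{\left(A \right)} = 35 + A$
$1650 \left(-23\right) + Z{\left(-167 \right)} = 1650 \left(-23\right) + \left(35 - 167\right) = -37950 - 132 = -38082$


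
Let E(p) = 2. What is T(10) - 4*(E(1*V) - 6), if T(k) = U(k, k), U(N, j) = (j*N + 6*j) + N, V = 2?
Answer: 186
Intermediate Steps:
U(N, j) = N + 6*j + N*j (U(N, j) = (N*j + 6*j) + N = (6*j + N*j) + N = N + 6*j + N*j)
T(k) = k**2 + 7*k (T(k) = k + 6*k + k*k = k + 6*k + k**2 = k**2 + 7*k)
T(10) - 4*(E(1*V) - 6) = 10*(7 + 10) - 4*(2 - 6) = 10*17 - 4*(-4) = 170 + 16 = 186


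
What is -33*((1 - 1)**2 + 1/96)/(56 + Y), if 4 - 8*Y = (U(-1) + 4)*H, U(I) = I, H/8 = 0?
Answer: -11/1808 ≈ -0.0060841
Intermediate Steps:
H = 0 (H = 8*0 = 0)
Y = 1/2 (Y = 1/2 - (-1 + 4)*0/8 = 1/2 - 3*0/8 = 1/2 - 1/8*0 = 1/2 + 0 = 1/2 ≈ 0.50000)
-33*((1 - 1)**2 + 1/96)/(56 + Y) = -33*((1 - 1)**2 + 1/96)/(56 + 1/2) = -33*(0**2 + 1/96)/113/2 = -33*(0 + 1/96)*2/113 = -11*2/(32*113) = -33*1/5424 = -11/1808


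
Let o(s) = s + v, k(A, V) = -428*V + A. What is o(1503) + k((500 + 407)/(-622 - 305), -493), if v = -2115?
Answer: 195032477/927 ≈ 2.1039e+5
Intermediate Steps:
k(A, V) = A - 428*V
o(s) = -2115 + s (o(s) = s - 2115 = -2115 + s)
o(1503) + k((500 + 407)/(-622 - 305), -493) = (-2115 + 1503) + ((500 + 407)/(-622 - 305) - 428*(-493)) = -612 + (907/(-927) + 211004) = -612 + (907*(-1/927) + 211004) = -612 + (-907/927 + 211004) = -612 + 195599801/927 = 195032477/927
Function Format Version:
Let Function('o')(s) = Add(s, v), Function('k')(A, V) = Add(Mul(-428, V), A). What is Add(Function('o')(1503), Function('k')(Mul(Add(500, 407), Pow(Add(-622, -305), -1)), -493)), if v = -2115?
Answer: Rational(195032477, 927) ≈ 2.1039e+5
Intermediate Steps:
Function('k')(A, V) = Add(A, Mul(-428, V))
Function('o')(s) = Add(-2115, s) (Function('o')(s) = Add(s, -2115) = Add(-2115, s))
Add(Function('o')(1503), Function('k')(Mul(Add(500, 407), Pow(Add(-622, -305), -1)), -493)) = Add(Add(-2115, 1503), Add(Mul(Add(500, 407), Pow(Add(-622, -305), -1)), Mul(-428, -493))) = Add(-612, Add(Mul(907, Pow(-927, -1)), 211004)) = Add(-612, Add(Mul(907, Rational(-1, 927)), 211004)) = Add(-612, Add(Rational(-907, 927), 211004)) = Add(-612, Rational(195599801, 927)) = Rational(195032477, 927)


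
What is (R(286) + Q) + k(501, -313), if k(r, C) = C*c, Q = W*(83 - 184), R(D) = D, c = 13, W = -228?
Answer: 19245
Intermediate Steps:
Q = 23028 (Q = -228*(83 - 184) = -228*(-101) = 23028)
k(r, C) = 13*C (k(r, C) = C*13 = 13*C)
(R(286) + Q) + k(501, -313) = (286 + 23028) + 13*(-313) = 23314 - 4069 = 19245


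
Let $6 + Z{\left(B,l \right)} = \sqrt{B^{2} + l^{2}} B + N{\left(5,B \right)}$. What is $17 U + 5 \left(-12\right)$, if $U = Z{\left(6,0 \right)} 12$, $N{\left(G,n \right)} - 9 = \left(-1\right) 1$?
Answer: $7692$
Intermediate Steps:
$N{\left(G,n \right)} = 8$ ($N{\left(G,n \right)} = 9 - 1 = 8$)
$Z{\left(B,l \right)} = 2 + B \sqrt{B^{2} + l^{2}}$ ($Z{\left(B,l \right)} = -6 + \left(\sqrt{B^{2} + l^{2}} B + 8\right) = -6 + \left(B \sqrt{B^{2} + l^{2}} + 8\right) = -6 + \left(8 + B \sqrt{B^{2} + l^{2}}\right) = 2 + B \sqrt{B^{2} + l^{2}}$)
$U = 456$ ($U = \left(2 + 6 \sqrt{6^{2} + 0^{2}}\right) 12 = \left(2 + 6 \sqrt{36 + 0}\right) 12 = \left(2 + 6 \sqrt{36}\right) 12 = \left(2 + 6 \cdot 6\right) 12 = \left(2 + 36\right) 12 = 38 \cdot 12 = 456$)
$17 U + 5 \left(-12\right) = 17 \cdot 456 + 5 \left(-12\right) = 7752 - 60 = 7692$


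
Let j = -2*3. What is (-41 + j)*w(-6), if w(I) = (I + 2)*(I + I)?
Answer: -2256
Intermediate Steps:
w(I) = 2*I*(2 + I) (w(I) = (2 + I)*(2*I) = 2*I*(2 + I))
j = -6
(-41 + j)*w(-6) = (-41 - 6)*(2*(-6)*(2 - 6)) = -94*(-6)*(-4) = -47*48 = -2256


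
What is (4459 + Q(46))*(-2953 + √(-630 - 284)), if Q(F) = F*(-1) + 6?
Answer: -13049307 + 4419*I*√914 ≈ -1.3049e+7 + 1.336e+5*I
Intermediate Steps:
Q(F) = 6 - F (Q(F) = -F + 6 = 6 - F)
(4459 + Q(46))*(-2953 + √(-630 - 284)) = (4459 + (6 - 1*46))*(-2953 + √(-630 - 284)) = (4459 + (6 - 46))*(-2953 + √(-914)) = (4459 - 40)*(-2953 + I*√914) = 4419*(-2953 + I*√914) = -13049307 + 4419*I*√914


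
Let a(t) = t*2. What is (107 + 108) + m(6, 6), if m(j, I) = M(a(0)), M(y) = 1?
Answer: 216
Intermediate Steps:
a(t) = 2*t
m(j, I) = 1
(107 + 108) + m(6, 6) = (107 + 108) + 1 = 215 + 1 = 216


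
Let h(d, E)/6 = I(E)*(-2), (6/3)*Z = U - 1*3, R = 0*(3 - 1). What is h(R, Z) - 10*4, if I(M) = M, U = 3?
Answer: -40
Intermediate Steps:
R = 0 (R = 0*2 = 0)
Z = 0 (Z = (3 - 1*3)/2 = (3 - 3)/2 = (½)*0 = 0)
h(d, E) = -12*E (h(d, E) = 6*(E*(-2)) = 6*(-2*E) = -12*E)
h(R, Z) - 10*4 = -12*0 - 10*4 = 0 - 40 = -40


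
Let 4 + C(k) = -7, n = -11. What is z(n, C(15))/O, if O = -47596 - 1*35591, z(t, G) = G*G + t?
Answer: -110/83187 ≈ -0.0013223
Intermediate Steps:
C(k) = -11 (C(k) = -4 - 7 = -11)
z(t, G) = t + G**2 (z(t, G) = G**2 + t = t + G**2)
O = -83187 (O = -47596 - 35591 = -83187)
z(n, C(15))/O = (-11 + (-11)**2)/(-83187) = (-11 + 121)*(-1/83187) = 110*(-1/83187) = -110/83187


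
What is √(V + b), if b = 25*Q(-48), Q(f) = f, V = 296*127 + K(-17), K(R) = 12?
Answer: 2*√9101 ≈ 190.80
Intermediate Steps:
V = 37604 (V = 296*127 + 12 = 37592 + 12 = 37604)
b = -1200 (b = 25*(-48) = -1200)
√(V + b) = √(37604 - 1200) = √36404 = 2*√9101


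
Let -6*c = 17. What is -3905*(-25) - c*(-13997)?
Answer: 347801/6 ≈ 57967.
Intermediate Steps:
c = -17/6 (c = -⅙*17 = -17/6 ≈ -2.8333)
-3905*(-25) - c*(-13997) = -3905*(-25) - (-17)*(-13997)/6 = 97625 - 1*237949/6 = 97625 - 237949/6 = 347801/6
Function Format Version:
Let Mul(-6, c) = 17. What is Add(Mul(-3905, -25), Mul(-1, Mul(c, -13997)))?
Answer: Rational(347801, 6) ≈ 57967.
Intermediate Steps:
c = Rational(-17, 6) (c = Mul(Rational(-1, 6), 17) = Rational(-17, 6) ≈ -2.8333)
Add(Mul(-3905, -25), Mul(-1, Mul(c, -13997))) = Add(Mul(-3905, -25), Mul(-1, Mul(Rational(-17, 6), -13997))) = Add(97625, Mul(-1, Rational(237949, 6))) = Add(97625, Rational(-237949, 6)) = Rational(347801, 6)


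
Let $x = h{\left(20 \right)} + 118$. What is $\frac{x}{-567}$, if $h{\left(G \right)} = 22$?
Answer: $- \frac{20}{81} \approx -0.24691$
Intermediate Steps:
$x = 140$ ($x = 22 + 118 = 140$)
$\frac{x}{-567} = \frac{140}{-567} = 140 \left(- \frac{1}{567}\right) = - \frac{20}{81}$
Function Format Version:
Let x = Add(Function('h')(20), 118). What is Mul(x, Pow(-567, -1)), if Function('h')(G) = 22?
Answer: Rational(-20, 81) ≈ -0.24691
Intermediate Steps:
x = 140 (x = Add(22, 118) = 140)
Mul(x, Pow(-567, -1)) = Mul(140, Pow(-567, -1)) = Mul(140, Rational(-1, 567)) = Rational(-20, 81)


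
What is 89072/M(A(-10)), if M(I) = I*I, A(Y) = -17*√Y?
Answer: -44536/1445 ≈ -30.821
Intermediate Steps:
M(I) = I²
89072/M(A(-10)) = 89072/((-17*I*√10)²) = 89072/(-2890) = 89072*(-1/2890) = -44536/1445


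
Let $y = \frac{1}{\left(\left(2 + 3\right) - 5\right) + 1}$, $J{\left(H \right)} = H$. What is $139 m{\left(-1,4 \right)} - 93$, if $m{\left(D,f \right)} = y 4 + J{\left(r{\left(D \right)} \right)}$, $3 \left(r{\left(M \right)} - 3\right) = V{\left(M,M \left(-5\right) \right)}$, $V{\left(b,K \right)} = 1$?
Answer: $\frac{2779}{3} \approx 926.33$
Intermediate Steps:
$r{\left(M \right)} = \frac{10}{3}$ ($r{\left(M \right)} = 3 + \frac{1}{3} \cdot 1 = 3 + \frac{1}{3} = \frac{10}{3}$)
$y = 1$ ($y = \frac{1}{\left(5 - 5\right) + 1} = \frac{1}{0 + 1} = 1^{-1} = 1$)
$m{\left(D,f \right)} = \frac{22}{3}$ ($m{\left(D,f \right)} = 1 \cdot 4 + \frac{10}{3} = 4 + \frac{10}{3} = \frac{22}{3}$)
$139 m{\left(-1,4 \right)} - 93 = 139 \cdot \frac{22}{3} - 93 = \frac{3058}{3} - 93 = \frac{2779}{3}$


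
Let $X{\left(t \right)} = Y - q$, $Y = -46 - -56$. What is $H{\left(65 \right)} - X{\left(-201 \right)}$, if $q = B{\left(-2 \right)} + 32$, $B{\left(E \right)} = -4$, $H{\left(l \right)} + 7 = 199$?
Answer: $210$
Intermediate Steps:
$Y = 10$ ($Y = -46 + 56 = 10$)
$H{\left(l \right)} = 192$ ($H{\left(l \right)} = -7 + 199 = 192$)
$q = 28$ ($q = -4 + 32 = 28$)
$X{\left(t \right)} = -18$ ($X{\left(t \right)} = 10 - 28 = -18$)
$H{\left(65 \right)} - X{\left(-201 \right)} = 192 - -18 = 192 + 18 = 210$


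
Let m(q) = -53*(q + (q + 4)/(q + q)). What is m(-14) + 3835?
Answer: 63813/14 ≈ 4558.1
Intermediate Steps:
m(q) = -53*q - 53*(4 + q)/(2*q) (m(q) = -53*(q + (4 + q)/((2*q))) = -53*(q + (4 + q)*(1/(2*q))) = -53*(q + (4 + q)/(2*q)) = -53*q - 53*(4 + q)/(2*q))
m(-14) + 3835 = (-53/2 - 106/(-14) - 53*(-14)) + 3835 = (-53/2 - 106*(-1/14) + 742) + 3835 = (-53/2 + 53/7 + 742) + 3835 = 10123/14 + 3835 = 63813/14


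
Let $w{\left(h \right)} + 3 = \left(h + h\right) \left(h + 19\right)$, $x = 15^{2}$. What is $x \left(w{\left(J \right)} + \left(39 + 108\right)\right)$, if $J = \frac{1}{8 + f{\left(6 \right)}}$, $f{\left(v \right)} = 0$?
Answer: $\frac{1071225}{32} \approx 33476.0$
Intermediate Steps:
$J = \frac{1}{8}$ ($J = \frac{1}{8 + 0} = \frac{1}{8} \approx 0.125$)
$x = 225$
$w{\left(h \right)} = -3 + 2 h \left(19 + h\right)$ ($w{\left(h \right)} = -3 + \left(h + h\right) \left(h + 19\right) = -3 + 2 h \left(19 + h\right)$)
$x \left(w{\left(J \right)} + \left(39 + 108\right)\right) = 225 \left(\left(-3 + \frac{2}{64} + 38 \cdot \frac{1}{8}\right) + \left(39 + 108\right)\right) = 225 \left(\left(-3 + 2 \cdot \frac{1}{64} + \frac{19}{4}\right) + 147\right) = 225 \left(\left(-3 + \frac{1}{32} + \frac{19}{4}\right) + 147\right) = 225 \left(\frac{57}{32} + 147\right) = 225 \cdot \frac{4761}{32} = \frac{1071225}{32}$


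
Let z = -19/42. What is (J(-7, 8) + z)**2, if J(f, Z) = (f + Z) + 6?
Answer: 75625/1764 ≈ 42.871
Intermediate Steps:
z = -19/42 (z = -19*1/42 = -19/42 ≈ -0.45238)
J(f, Z) = 6 + Z + f (J(f, Z) = (Z + f) + 6 = 6 + Z + f)
(J(-7, 8) + z)**2 = ((6 + 8 - 7) - 19/42)**2 = (7 - 19/42)**2 = (275/42)**2 = 75625/1764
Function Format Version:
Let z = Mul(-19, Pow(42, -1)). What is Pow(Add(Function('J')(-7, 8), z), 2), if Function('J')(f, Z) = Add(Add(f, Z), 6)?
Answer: Rational(75625, 1764) ≈ 42.871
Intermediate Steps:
z = Rational(-19, 42) (z = Mul(-19, Rational(1, 42)) = Rational(-19, 42) ≈ -0.45238)
Function('J')(f, Z) = Add(6, Z, f) (Function('J')(f, Z) = Add(Add(Z, f), 6) = Add(6, Z, f))
Pow(Add(Function('J')(-7, 8), z), 2) = Pow(Add(Add(6, 8, -7), Rational(-19, 42)), 2) = Pow(Add(7, Rational(-19, 42)), 2) = Pow(Rational(275, 42), 2) = Rational(75625, 1764)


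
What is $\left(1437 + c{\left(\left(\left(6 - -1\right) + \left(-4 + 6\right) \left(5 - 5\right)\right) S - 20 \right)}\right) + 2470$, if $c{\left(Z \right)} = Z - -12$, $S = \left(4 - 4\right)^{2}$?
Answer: $3899$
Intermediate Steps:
$S = 0$ ($S = 0^{2} = 0$)
$c{\left(Z \right)} = 12 + Z$ ($c{\left(Z \right)} = Z + 12 = 12 + Z$)
$\left(1437 + c{\left(\left(\left(6 - -1\right) + \left(-4 + 6\right) \left(5 - 5\right)\right) S - 20 \right)}\right) + 2470 = \left(1437 + \left(12 - \left(20 - \left(\left(6 - -1\right) + \left(-4 + 6\right) \left(5 - 5\right)\right) 0\right)\right)\right) + 2470 = \left(1437 + \left(12 - \left(20 - \left(\left(6 + 1\right) + 2 \cdot 0\right) 0\right)\right)\right) + 2470 = \left(1437 + \left(12 - \left(20 - \left(7 + 0\right) 0\right)\right)\right) + 2470 = \left(1437 + \left(12 + \left(7 \cdot 0 - 20\right)\right)\right) + 2470 = \left(1437 + \left(12 + \left(0 - 20\right)\right)\right) + 2470 = \left(1437 + \left(12 - 20\right)\right) + 2470 = \left(1437 - 8\right) + 2470 = 1429 + 2470 = 3899$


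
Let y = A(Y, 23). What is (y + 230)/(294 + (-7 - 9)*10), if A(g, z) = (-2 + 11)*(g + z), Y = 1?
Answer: 223/67 ≈ 3.3284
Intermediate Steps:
A(g, z) = 9*g + 9*z (A(g, z) = 9*(g + z) = 9*g + 9*z)
y = 216 (y = 9*1 + 9*23 = 9 + 207 = 216)
(y + 230)/(294 + (-7 - 9)*10) = (216 + 230)/(294 + (-7 - 9)*10) = 446/(294 - 16*10) = 446/(294 - 160) = 446/134 = 446*(1/134) = 223/67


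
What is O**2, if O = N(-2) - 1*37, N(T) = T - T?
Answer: 1369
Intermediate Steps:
N(T) = 0
O = -37 (O = 0 - 1*37 = 0 - 37 = -37)
O**2 = (-37)**2 = 1369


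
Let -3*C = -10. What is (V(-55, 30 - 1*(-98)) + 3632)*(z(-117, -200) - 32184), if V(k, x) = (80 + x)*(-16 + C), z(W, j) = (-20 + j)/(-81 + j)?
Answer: -27058104128/843 ≈ -3.2097e+7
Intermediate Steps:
C = 10/3 (C = -⅓*(-10) = 10/3 ≈ 3.3333)
z(W, j) = (-20 + j)/(-81 + j)
V(k, x) = -3040/3 - 38*x/3 (V(k, x) = (80 + x)*(-16 + 10/3) = (80 + x)*(-38/3) = -3040/3 - 38*x/3)
(V(-55, 30 - 1*(-98)) + 3632)*(z(-117, -200) - 32184) = ((-3040/3 - 38*(30 - 1*(-98))/3) + 3632)*((-20 - 200)/(-81 - 200) - 32184) = ((-3040/3 - 38*(30 + 98)/3) + 3632)*(-220/(-281) - 32184) = ((-3040/3 - 38/3*128) + 3632)*(-1/281*(-220) - 32184) = ((-3040/3 - 4864/3) + 3632)*(220/281 - 32184) = (-7904/3 + 3632)*(-9043484/281) = (2992/3)*(-9043484/281) = -27058104128/843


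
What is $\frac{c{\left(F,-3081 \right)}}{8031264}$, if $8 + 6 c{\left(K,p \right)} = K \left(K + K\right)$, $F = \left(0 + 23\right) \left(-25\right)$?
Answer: $\frac{110207}{8031264} \approx 0.013722$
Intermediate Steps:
$F = -575$ ($F = 23 \left(-25\right) = -575$)
$c{\left(K,p \right)} = - \frac{4}{3} + \frac{K^{2}}{3}$ ($c{\left(K,p \right)} = - \frac{4}{3} + \frac{K \left(K + K\right)}{6} = - \frac{4}{3} + \frac{K 2 K}{6} = - \frac{4}{3} + \frac{2 K^{2}}{6} = - \frac{4}{3} + \frac{K^{2}}{3}$)
$\frac{c{\left(F,-3081 \right)}}{8031264} = \frac{- \frac{4}{3} + \frac{\left(-575\right)^{2}}{3}}{8031264} = \left(- \frac{4}{3} + \frac{1}{3} \cdot 330625\right) \frac{1}{8031264} = \left(- \frac{4}{3} + \frac{330625}{3}\right) \frac{1}{8031264} = 110207 \cdot \frac{1}{8031264} = \frac{110207}{8031264}$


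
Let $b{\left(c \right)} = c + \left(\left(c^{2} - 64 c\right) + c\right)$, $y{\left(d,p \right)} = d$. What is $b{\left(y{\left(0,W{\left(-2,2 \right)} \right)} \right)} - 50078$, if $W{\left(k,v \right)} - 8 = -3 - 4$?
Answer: $-50078$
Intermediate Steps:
$W{\left(k,v \right)} = 1$ ($W{\left(k,v \right)} = 8 - 7 = 1$)
$b{\left(c \right)} = c^{2} - 62 c$ ($b{\left(c \right)} = c + \left(c^{2} - 63 c\right) = c^{2} - 62 c$)
$b{\left(y{\left(0,W{\left(-2,2 \right)} \right)} \right)} - 50078 = 0 \left(-62 + 0\right) - 50078 = 0 \left(-62\right) - 50078 = 0 - 50078 = -50078$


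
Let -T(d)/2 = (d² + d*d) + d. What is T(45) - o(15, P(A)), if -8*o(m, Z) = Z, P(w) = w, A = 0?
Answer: -8190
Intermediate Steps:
o(m, Z) = -Z/8
T(d) = -4*d² - 2*d (T(d) = -2*((d² + d*d) + d) = -2*((d² + d²) + d) = -2*(2*d² + d) = -2*(d + 2*d²) = -4*d² - 2*d)
T(45) - o(15, P(A)) = -2*45*(1 + 2*45) - (-1)*0/8 = -2*45*(1 + 90) - 1*0 = -2*45*91 + 0 = -8190 + 0 = -8190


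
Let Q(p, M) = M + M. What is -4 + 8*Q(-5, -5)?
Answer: -84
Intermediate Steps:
Q(p, M) = 2*M
-4 + 8*Q(-5, -5) = -4 + 8*(2*(-5)) = -4 + 8*(-10) = -4 - 80 = -84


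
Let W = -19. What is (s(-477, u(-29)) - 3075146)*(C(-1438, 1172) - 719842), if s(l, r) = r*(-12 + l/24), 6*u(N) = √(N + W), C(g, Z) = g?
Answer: 2218041306880 + 15327200*I*√3 ≈ 2.218e+12 + 2.6547e+7*I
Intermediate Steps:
u(N) = √(-19 + N)/6 (u(N) = √(N - 19)/6 = √(-19 + N)/6)
s(l, r) = r*(-12 + l/24) (s(l, r) = r*(-12 + l*(1/24)) = r*(-12 + l/24))
(s(-477, u(-29)) - 3075146)*(C(-1438, 1172) - 719842) = ((√(-19 - 29)/6)*(-288 - 477)/24 - 3075146)*(-1438 - 719842) = ((1/24)*(√(-48)/6)*(-765) - 3075146)*(-721280) = ((1/24)*((4*I*√3)/6)*(-765) - 3075146)*(-721280) = ((1/24)*(2*I*√3/3)*(-765) - 3075146)*(-721280) = (-85*I*√3/4 - 3075146)*(-721280) = (-3075146 - 85*I*√3/4)*(-721280) = 2218041306880 + 15327200*I*√3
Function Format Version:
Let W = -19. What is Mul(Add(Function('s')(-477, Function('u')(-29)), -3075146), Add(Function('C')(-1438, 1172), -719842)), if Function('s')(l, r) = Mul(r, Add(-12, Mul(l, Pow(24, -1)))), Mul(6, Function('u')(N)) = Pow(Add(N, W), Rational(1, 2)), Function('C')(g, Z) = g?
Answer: Add(2218041306880, Mul(15327200, I, Pow(3, Rational(1, 2)))) ≈ Add(2.2180e+12, Mul(2.6547e+7, I))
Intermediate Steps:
Function('u')(N) = Mul(Rational(1, 6), Pow(Add(-19, N), Rational(1, 2))) (Function('u')(N) = Mul(Rational(1, 6), Pow(Add(N, -19), Rational(1, 2))) = Mul(Rational(1, 6), Pow(Add(-19, N), Rational(1, 2))))
Function('s')(l, r) = Mul(r, Add(-12, Mul(Rational(1, 24), l))) (Function('s')(l, r) = Mul(r, Add(-12, Mul(l, Rational(1, 24)))) = Mul(r, Add(-12, Mul(Rational(1, 24), l))))
Mul(Add(Function('s')(-477, Function('u')(-29)), -3075146), Add(Function('C')(-1438, 1172), -719842)) = Mul(Add(Mul(Rational(1, 24), Mul(Rational(1, 6), Pow(Add(-19, -29), Rational(1, 2))), Add(-288, -477)), -3075146), Add(-1438, -719842)) = Mul(Add(Mul(Rational(1, 24), Mul(Rational(1, 6), Pow(-48, Rational(1, 2))), -765), -3075146), -721280) = Mul(Add(Mul(Rational(1, 24), Mul(Rational(1, 6), Mul(4, I, Pow(3, Rational(1, 2)))), -765), -3075146), -721280) = Mul(Add(Mul(Rational(1, 24), Mul(Rational(2, 3), I, Pow(3, Rational(1, 2))), -765), -3075146), -721280) = Mul(Add(Mul(Rational(-85, 4), I, Pow(3, Rational(1, 2))), -3075146), -721280) = Mul(Add(-3075146, Mul(Rational(-85, 4), I, Pow(3, Rational(1, 2)))), -721280) = Add(2218041306880, Mul(15327200, I, Pow(3, Rational(1, 2))))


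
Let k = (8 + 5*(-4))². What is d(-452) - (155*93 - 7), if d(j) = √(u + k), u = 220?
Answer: -14408 + 2*√91 ≈ -14389.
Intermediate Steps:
k = 144 (k = (8 - 20)² = (-12)² = 144)
d(j) = 2*√91 (d(j) = √(220 + 144) = √364 = 2*√91)
d(-452) - (155*93 - 7) = 2*√91 - (155*93 - 7) = 2*√91 - (14415 - 7) = 2*√91 - 1*14408 = 2*√91 - 14408 = -14408 + 2*√91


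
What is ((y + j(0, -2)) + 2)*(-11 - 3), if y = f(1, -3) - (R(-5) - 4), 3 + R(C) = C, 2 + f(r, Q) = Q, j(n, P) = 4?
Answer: -182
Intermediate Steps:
f(r, Q) = -2 + Q
R(C) = -3 + C
y = 7 (y = (-2 - 3) - ((-3 - 5) - 4) = -5 - (-8 - 4) = -5 - 1*(-12) = -5 + 12 = 7)
((y + j(0, -2)) + 2)*(-11 - 3) = ((7 + 4) + 2)*(-11 - 3) = (11 + 2)*(-14) = 13*(-14) = -182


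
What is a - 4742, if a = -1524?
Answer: -6266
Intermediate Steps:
a - 4742 = -1524 - 4742 = -6266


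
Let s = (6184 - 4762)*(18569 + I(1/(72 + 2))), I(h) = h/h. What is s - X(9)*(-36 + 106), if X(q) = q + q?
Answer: 26405280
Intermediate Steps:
X(q) = 2*q
I(h) = 1
s = 26406540 (s = (6184 - 4762)*(18569 + 1) = 1422*18570 = 26406540)
s - X(9)*(-36 + 106) = 26406540 - 2*9*(-36 + 106) = 26406540 - 18*70 = 26406540 - 1*1260 = 26406540 - 1260 = 26405280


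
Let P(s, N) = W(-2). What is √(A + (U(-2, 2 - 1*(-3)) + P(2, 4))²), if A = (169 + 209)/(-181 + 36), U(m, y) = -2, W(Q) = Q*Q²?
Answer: √2047690/145 ≈ 9.8688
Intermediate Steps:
W(Q) = Q³
P(s, N) = -8 (P(s, N) = (-2)³ = -8)
A = -378/145 (A = 378/(-145) = 378*(-1/145) = -378/145 ≈ -2.6069)
√(A + (U(-2, 2 - 1*(-3)) + P(2, 4))²) = √(-378/145 + (-2 - 8)²) = √(-378/145 + (-10)²) = √(-378/145 + 100) = √(14122/145) = √2047690/145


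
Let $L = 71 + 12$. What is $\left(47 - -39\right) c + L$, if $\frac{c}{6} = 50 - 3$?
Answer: $24335$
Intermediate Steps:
$c = 282$ ($c = 6 \left(50 - 3\right) = 6 \cdot 47 = 282$)
$L = 83$
$\left(47 - -39\right) c + L = \left(47 - -39\right) 282 + 83 = \left(47 + 39\right) 282 + 83 = 86 \cdot 282 + 83 = 24252 + 83 = 24335$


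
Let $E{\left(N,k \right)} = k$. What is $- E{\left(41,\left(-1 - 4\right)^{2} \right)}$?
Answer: $-25$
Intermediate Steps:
$- E{\left(41,\left(-1 - 4\right)^{2} \right)} = - \left(-1 - 4\right)^{2} = - \left(-5\right)^{2} = \left(-1\right) 25 = -25$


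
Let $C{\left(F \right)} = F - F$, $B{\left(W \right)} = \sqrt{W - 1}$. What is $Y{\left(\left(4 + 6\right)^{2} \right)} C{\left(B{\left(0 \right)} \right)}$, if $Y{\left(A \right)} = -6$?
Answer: $0$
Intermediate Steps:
$B{\left(W \right)} = \sqrt{-1 + W}$
$C{\left(F \right)} = 0$
$Y{\left(\left(4 + 6\right)^{2} \right)} C{\left(B{\left(0 \right)} \right)} = \left(-6\right) 0 = 0$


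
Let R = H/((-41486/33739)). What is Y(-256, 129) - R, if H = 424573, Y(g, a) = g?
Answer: 14314048031/41486 ≈ 3.4503e+5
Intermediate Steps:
R = -14324668447/41486 (R = 424573/((-41486/33739)) = 424573/((-41486*1/33739)) = 424573/(-41486/33739) = 424573*(-33739/41486) = -14324668447/41486 ≈ -3.4529e+5)
Y(-256, 129) - R = -256 - 1*(-14324668447/41486) = -256 + 14324668447/41486 = 14314048031/41486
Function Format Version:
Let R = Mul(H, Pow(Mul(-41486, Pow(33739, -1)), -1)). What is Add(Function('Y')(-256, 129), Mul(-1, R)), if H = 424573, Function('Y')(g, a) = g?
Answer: Rational(14314048031, 41486) ≈ 3.4503e+5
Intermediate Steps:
R = Rational(-14324668447, 41486) (R = Mul(424573, Pow(Mul(-41486, Pow(33739, -1)), -1)) = Mul(424573, Pow(Mul(-41486, Rational(1, 33739)), -1)) = Mul(424573, Pow(Rational(-41486, 33739), -1)) = Mul(424573, Rational(-33739, 41486)) = Rational(-14324668447, 41486) ≈ -3.4529e+5)
Add(Function('Y')(-256, 129), Mul(-1, R)) = Add(-256, Mul(-1, Rational(-14324668447, 41486))) = Add(-256, Rational(14324668447, 41486)) = Rational(14314048031, 41486)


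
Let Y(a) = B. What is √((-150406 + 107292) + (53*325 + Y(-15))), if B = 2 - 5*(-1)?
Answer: I*√25882 ≈ 160.88*I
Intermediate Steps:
B = 7 (B = 2 + 5 = 7)
Y(a) = 7
√((-150406 + 107292) + (53*325 + Y(-15))) = √((-150406 + 107292) + (53*325 + 7)) = √(-43114 + (17225 + 7)) = √(-43114 + 17232) = √(-25882) = I*√25882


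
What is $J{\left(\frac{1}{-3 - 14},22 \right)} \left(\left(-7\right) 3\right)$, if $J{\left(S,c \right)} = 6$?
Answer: $-126$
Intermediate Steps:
$J{\left(\frac{1}{-3 - 14},22 \right)} \left(\left(-7\right) 3\right) = 6 \left(\left(-7\right) 3\right) = 6 \left(-21\right) = -126$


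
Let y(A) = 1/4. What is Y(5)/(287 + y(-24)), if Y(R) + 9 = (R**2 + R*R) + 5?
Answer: 184/1149 ≈ 0.16014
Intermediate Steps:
y(A) = 1/4
Y(R) = -4 + 2*R**2 (Y(R) = -9 + ((R**2 + R*R) + 5) = -9 + ((R**2 + R**2) + 5) = -9 + (2*R**2 + 5) = -9 + (5 + 2*R**2) = -4 + 2*R**2)
Y(5)/(287 + y(-24)) = (-4 + 2*5**2)/(287 + 1/4) = (-4 + 2*25)/(1149/4) = (-4 + 50)*(4/1149) = 46*(4/1149) = 184/1149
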